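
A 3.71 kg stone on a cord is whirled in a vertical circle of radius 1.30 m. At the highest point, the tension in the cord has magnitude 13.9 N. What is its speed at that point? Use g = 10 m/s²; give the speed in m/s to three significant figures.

4.23 m/s

At the top, T + mg = mv²/r, so v = √(r(T/m + g)) = √(1.30 × (13.9/3.71 + 10.0)) = √(1.30 × 13.75) = √17.87 = 4.227 m/s.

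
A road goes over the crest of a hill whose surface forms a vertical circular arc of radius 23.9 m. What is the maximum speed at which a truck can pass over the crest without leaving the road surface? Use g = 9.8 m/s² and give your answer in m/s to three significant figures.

At the crest the centre of the circle is below the truck, so the net downward (centripetal) force is mg − N = mv²/r.
The truck leaves the road when N → 0, giving v_max = √(g r) = √(9.8 × 23.9) = 15.30 m/s.

15.3 m/s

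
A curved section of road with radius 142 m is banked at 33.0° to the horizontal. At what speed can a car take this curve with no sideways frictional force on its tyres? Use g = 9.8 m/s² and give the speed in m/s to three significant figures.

On a frictionless banked curve, N sinθ = mv²/r and N cosθ = mg, so tanθ = v²/(rg).
v = √(r g tanθ) = √(142 × 9.8 × tan 33.0°) = √(142 × 9.8 × 0.6494) = √903.7 = 30.06 m/s.

30.1 m/s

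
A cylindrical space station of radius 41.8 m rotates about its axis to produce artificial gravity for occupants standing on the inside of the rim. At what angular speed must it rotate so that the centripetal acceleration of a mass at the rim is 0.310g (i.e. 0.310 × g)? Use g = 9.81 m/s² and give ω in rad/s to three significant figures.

Centripetal acceleration a_c = ω²r. Setting ω²r = 0.310g:
ω = √(0.310g / r) = √(0.310 × 9.81 / 41.8) = √0.07275 = 0.2697 rad/s.

0.270 rad/s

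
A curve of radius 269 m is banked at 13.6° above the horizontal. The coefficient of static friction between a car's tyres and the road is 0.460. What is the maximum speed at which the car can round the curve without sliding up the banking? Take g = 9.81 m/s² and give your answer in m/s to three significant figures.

45.7 m/s

At the maximum speed, friction acts down the slope at its limiting value f = μN. Radially (horizontal, toward centre): N sinθ + μN cosθ = mv²/r. Vertically: N cosθ − μN sinθ = mg.
Dividing: v² = r g (sinθ + μcosθ)/(cosθ − μsinθ).
sinθ + μcosθ = 0.2351 + 0.460×0.9720 = 0.6822; cosθ − μsinθ = 0.9720 − 0.460×0.2351 = 0.8638.
v² = 269 × 9.81 × 0.6822/0.8638 = 2084 m²/s², so v = 45.65 m/s.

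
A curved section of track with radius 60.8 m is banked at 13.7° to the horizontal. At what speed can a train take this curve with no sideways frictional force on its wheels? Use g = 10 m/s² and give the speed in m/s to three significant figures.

12.2 m/s

On a frictionless banked curve, N sinθ = mv²/r and N cosθ = mg, so tanθ = v²/(rg).
v = √(r g tanθ) = √(60.8 × 10.0 × tan 13.7°) = √(60.8 × 10.0 × 0.2438) = √148.2 = 12.17 m/s.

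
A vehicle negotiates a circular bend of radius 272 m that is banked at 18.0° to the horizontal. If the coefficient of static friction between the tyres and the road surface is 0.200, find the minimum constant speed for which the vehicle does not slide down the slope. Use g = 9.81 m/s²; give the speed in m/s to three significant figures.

At the minimum speed, friction acts up the slope at its limiting value f = μN. Radially (horizontal, toward centre): N sinθ − μN cosθ = mv²/r. Vertically: N cosθ + μN sinθ = mg.
Dividing: v² = r g (sinθ − μcosθ)/(cosθ + μsinθ).
sinθ − μcosθ = 0.3090 − 0.200×0.9511 = 0.1188; cosθ + μsinθ = 0.9511 + 0.200×0.3090 = 1.013.
v² = 272 × 9.81 × 0.1188/1.013 = 313.0 m²/s², so v = 17.69 m/s.

17.7 m/s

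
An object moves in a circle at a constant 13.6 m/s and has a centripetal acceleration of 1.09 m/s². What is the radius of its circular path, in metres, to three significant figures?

170 m

a_c = v²/r ⇒ r = v²/a_c = (13.6)²/1.09 = 185.0/1.09 = 169.7 m.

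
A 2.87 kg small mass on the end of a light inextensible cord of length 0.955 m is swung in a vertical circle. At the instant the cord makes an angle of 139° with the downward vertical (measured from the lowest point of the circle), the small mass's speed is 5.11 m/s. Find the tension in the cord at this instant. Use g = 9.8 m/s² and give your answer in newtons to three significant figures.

Take the radial direction toward the centre of the circle as positive. The component of the weight along the string toward the centre is −mg cos φ (φ measured from the bottom), so Newton's second law along the string gives T − mg cos φ = m v²/r.
cos 139° = -0.7547, so T = m(v²/r + g cos φ) = 2.87 × ((5.11)²/0.955 + 9.8 × -0.7547) = 2.87 × (27.34 + (-7.396)) = 2.87 × 19.95 = 57.25 N.

57.2 N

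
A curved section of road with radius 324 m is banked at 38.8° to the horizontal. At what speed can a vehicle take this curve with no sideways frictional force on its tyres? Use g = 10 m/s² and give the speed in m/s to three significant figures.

On a frictionless banked curve, N sinθ = mv²/r and N cosθ = mg, so tanθ = v²/(rg).
v = √(r g tanθ) = √(324 × 10.0 × tan 38.8°) = √(324 × 10.0 × 0.8040) = √2605 = 51.04 m/s.

51.0 m/s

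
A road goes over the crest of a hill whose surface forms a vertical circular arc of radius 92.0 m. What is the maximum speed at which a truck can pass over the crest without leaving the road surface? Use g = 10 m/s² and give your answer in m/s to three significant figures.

30.3 m/s

At the crest the centre of the circle is below the truck, so the net downward (centripetal) force is mg − N = mv²/r.
The truck leaves the road when N → 0, giving v_max = √(g r) = √(10.0 × 92.0) = 30.33 m/s.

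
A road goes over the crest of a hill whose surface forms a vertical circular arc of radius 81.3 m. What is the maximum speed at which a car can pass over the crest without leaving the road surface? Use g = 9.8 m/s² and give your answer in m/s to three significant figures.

28.2 m/s

At the crest the centre of the circle is below the car, so the net downward (centripetal) force is mg − N = mv²/r.
The car leaves the road when N → 0, giving v_max = √(g r) = √(9.8 × 81.3) = 28.23 m/s.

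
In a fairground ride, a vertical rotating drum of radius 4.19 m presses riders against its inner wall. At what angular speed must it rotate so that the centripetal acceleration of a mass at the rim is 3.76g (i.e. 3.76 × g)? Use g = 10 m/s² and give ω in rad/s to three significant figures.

3.00 rad/s

Centripetal acceleration a_c = ω²r. Setting ω²r = 3.76g:
ω = √(3.76g / r) = √(3.76 × 10.0 / 4.19) = √8.974 = 2.996 rad/s.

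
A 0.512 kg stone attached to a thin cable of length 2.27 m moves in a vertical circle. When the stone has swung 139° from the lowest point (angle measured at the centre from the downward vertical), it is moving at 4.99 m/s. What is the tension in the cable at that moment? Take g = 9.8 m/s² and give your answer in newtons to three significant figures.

Take the radial direction toward the centre of the circle as positive. The component of the weight along the string toward the centre is −mg cos φ (φ measured from the bottom), so Newton's second law along the string gives T − mg cos φ = m v²/r.
cos 139° = -0.7547, so T = m(v²/r + g cos φ) = 0.512 × ((4.99)²/2.27 + 9.8 × -0.7547) = 0.512 × (10.97 + (-7.396)) = 0.512 × 3.573 = 1.829 N.

1.83 N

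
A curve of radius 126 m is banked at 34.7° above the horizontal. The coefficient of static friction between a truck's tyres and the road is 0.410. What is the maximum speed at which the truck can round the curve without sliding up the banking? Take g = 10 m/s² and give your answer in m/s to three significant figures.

At the maximum speed, friction acts down the slope at its limiting value f = μN. Radially (horizontal, toward centre): N sinθ + μN cosθ = mv²/r. Vertically: N cosθ − μN sinθ = mg.
Dividing: v² = r g (sinθ + μcosθ)/(cosθ − μsinθ).
sinθ + μcosθ = 0.5693 + 0.410×0.8221 = 0.9064; cosθ − μsinθ = 0.8221 − 0.410×0.5693 = 0.5887.
v² = 126 × 10.0 × 0.9064/0.5887 = 1940 m²/s², so v = 44.04 m/s.

44.0 m/s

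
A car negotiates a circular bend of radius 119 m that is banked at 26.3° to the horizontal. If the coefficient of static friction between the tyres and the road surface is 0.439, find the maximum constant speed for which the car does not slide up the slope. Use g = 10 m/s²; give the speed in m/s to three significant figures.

37.7 m/s

At the maximum speed, friction acts down the slope at its limiting value f = μN. Radially (horizontal, toward centre): N sinθ + μN cosθ = mv²/r. Vertically: N cosθ − μN sinθ = mg.
Dividing: v² = r g (sinθ + μcosθ)/(cosθ − μsinθ).
sinθ + μcosθ = 0.4431 + 0.439×0.8965 = 0.8366; cosθ − μsinθ = 0.8965 − 0.439×0.4431 = 0.7020.
v² = 119 × 10.0 × 0.8366/0.7020 = 1418 m²/s², so v = 37.66 m/s.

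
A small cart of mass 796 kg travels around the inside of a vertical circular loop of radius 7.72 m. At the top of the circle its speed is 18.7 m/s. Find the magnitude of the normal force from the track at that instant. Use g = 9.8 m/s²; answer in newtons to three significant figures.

28300 N

At the top, both N and the weight mg point inward (toward the centre), so N + mg = mv²/r.
N = m(v²/r − g) = 796 × ((18.7)²/7.72 − 9.8) = 796 × (45.30 − 9.8) = 796 × 35.50 = 28260 N.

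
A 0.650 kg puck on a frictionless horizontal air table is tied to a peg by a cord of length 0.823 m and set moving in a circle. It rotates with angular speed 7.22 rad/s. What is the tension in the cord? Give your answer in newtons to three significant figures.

v = ωr = 7.22 × 0.823 = 5.942 m/s.
The tension is the only horizontal force, so it supplies the full centripetal force: T = m v²/r = 0.650 × (5.942)²/0.823 = 0.650 × 35.31/0.823 = 27.89 N.

27.9 N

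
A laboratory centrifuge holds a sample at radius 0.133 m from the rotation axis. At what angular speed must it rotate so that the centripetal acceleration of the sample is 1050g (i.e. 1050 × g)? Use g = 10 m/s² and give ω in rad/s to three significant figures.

Centripetal acceleration a_c = ω²r. Setting ω²r = 1050g:
ω = √(1050g / r) = √(1050 × 10.0 / 0.133) = √78950 = 281.0 rad/s.

281 rad/s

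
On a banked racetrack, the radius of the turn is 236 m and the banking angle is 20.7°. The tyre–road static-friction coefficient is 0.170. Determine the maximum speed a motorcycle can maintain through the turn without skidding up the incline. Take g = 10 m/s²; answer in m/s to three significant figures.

At the maximum speed, friction acts down the slope at its limiting value f = μN. Radially (horizontal, toward centre): N sinθ + μN cosθ = mv²/r. Vertically: N cosθ − μN sinθ = mg.
Dividing: v² = r g (sinθ + μcosθ)/(cosθ − μsinθ).
sinθ + μcosθ = 0.3535 + 0.170×0.9354 = 0.5125; cosθ − μsinθ = 0.9354 − 0.170×0.3535 = 0.8754.
v² = 236 × 10.0 × 0.5125/0.8754 = 1382 m²/s², so v = 37.17 m/s.

37.2 m/s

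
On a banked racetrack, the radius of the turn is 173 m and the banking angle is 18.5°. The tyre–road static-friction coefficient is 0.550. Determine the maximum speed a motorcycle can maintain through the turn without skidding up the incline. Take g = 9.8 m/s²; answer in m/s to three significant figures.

At the maximum speed, friction acts down the slope at its limiting value f = μN. Radially (horizontal, toward centre): N sinθ + μN cosθ = mv²/r. Vertically: N cosθ − μN sinθ = mg.
Dividing: v² = r g (sinθ + μcosθ)/(cosθ − μsinθ).
sinθ + μcosθ = 0.3173 + 0.550×0.9483 = 0.8389; cosθ − μsinθ = 0.9483 − 0.550×0.3173 = 0.7738.
v² = 173 × 9.8 × 0.8389/0.7738 = 1838 m²/s², so v = 42.87 m/s.

42.9 m/s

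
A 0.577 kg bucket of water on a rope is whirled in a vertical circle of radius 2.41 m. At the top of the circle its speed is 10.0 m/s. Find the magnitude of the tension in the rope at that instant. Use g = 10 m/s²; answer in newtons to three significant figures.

At the top, both T and the weight mg point inward (toward the centre), so T + mg = mv²/r.
T = m(v²/r − g) = 0.577 × ((10.0)²/2.41 − 10.0) = 0.577 × (41.49 − 10.0) = 0.577 × 31.49 = 18.17 N.

18.2 N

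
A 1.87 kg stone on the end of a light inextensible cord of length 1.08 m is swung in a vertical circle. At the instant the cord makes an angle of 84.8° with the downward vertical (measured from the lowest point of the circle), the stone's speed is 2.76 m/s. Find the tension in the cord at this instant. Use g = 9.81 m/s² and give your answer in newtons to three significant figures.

14.9 N

Take the radial direction toward the centre of the circle as positive. The component of the weight along the string toward the centre is −mg cos φ (φ measured from the bottom), so Newton's second law along the string gives T − mg cos φ = m v²/r.
cos 84.8° = 0.09063, so T = m(v²/r + g cos φ) = 1.87 × ((2.76)²/1.08 + 9.81 × 0.09063) = 1.87 × (7.053 + (0.8891)) = 1.87 × 7.942 = 14.85 N.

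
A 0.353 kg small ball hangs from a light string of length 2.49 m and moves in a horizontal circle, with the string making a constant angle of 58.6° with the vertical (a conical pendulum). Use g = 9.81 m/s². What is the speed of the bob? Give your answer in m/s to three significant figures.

The radius of the circle is r = L sinθ = 2.49 × sin 58.6° = 2.125 m.
Horizontally T sinθ = mv²/r and vertically T cosθ = mg, so tanθ = v²/(rg).
v = √(r g tanθ) = √(2.125 × 9.81 × 1.638) = √34.16 = 5.844 m/s.

5.84 m/s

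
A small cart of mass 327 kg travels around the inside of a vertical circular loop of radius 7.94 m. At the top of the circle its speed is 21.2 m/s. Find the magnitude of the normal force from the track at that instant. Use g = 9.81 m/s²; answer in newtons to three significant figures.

At the top, both N and the weight mg point inward (toward the centre), so N + mg = mv²/r.
N = m(v²/r − g) = 327 × ((21.2)²/7.94 − 9.81) = 327 × (56.60 − 9.81) = 327 × 46.79 = 15300 N.

15300 N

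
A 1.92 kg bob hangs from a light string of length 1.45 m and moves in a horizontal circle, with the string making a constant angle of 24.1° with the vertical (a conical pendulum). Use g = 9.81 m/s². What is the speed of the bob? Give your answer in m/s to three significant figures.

The radius of the circle is r = L sinθ = 1.45 × sin 24.1° = 0.5921 m.
Horizontally T sinθ = mv²/r and vertically T cosθ = mg, so tanθ = v²/(rg).
v = √(r g tanθ) = √(0.5921 × 9.81 × 0.4473) = √2.598 = 1.612 m/s.

1.61 m/s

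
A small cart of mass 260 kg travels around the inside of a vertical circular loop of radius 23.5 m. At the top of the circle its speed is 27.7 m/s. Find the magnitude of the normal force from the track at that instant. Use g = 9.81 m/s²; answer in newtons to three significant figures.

At the top, both N and the weight mg point inward (toward the centre), so N + mg = mv²/r.
N = m(v²/r − g) = 260 × ((27.7)²/23.5 − 9.81) = 260 × (32.65 − 9.81) = 260 × 22.84 = 5939 N.

5940 N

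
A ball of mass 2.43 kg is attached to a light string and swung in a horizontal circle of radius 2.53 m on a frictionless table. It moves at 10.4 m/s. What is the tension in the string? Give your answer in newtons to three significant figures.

The tension is the only horizontal force, so it supplies the full centripetal force: T = m v²/r = 2.43 × (10.40)²/2.53 = 2.43 × 108.2/2.53 = 103.9 N.

104 N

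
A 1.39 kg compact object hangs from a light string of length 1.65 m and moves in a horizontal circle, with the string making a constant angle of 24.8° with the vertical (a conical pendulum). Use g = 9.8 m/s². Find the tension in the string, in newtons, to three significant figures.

15.0 N

Vertically the bob has no acceleration, so T cosθ = mg.
T = mg/cosθ = 1.39 × 9.8 / cos 24.8° = 13.62/0.9078 = 15.01 N.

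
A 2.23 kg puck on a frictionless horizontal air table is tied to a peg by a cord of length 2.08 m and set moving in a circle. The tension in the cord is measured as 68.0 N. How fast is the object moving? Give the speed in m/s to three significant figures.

7.96 m/s

T = m v²/r ⇒ v = √(T r / m) = √(68.0 × 2.08 / 2.23) = √63.43 = 7.964 m/s.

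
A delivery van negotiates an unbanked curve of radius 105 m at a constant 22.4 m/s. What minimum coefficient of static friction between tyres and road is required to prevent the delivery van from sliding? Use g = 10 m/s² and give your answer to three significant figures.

Friction provides the centripetal force: μ_s m g = m v²/r, so μ_s = v²/(g r) = (22.40)²/(10.0 × 105) = 501.8/1050 = 0.4779.

0.478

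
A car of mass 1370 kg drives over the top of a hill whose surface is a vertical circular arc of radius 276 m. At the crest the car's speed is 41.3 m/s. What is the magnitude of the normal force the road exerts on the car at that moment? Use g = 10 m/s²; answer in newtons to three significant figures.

At the crest the centripetal acceleration points downward (toward the centre of the arc), so mg − N = mv²/r.
N = m(g − v²/r) = 1370 × (10.0 − (41.3)²/276) = 1370 × (10.0 − 6.180) = 1370 × 3.820 = 5233 N.

5230 N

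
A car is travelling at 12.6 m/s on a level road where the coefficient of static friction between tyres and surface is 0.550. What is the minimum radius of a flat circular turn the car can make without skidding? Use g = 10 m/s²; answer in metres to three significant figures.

At the limit, μ_s m g = m v²/r, so r_min = v²/(μ_s g) = (12.6)²/(0.550 × 10.0) = 158.8/5.500 = 28.87 m.

28.9 m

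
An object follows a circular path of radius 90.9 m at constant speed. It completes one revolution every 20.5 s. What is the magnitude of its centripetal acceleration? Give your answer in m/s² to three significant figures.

8.54 m/s²

v = 2πr/T = 2π × 90.9/20.5 = 27.86 m/s.
a_c = v²/r = (27.86)²/90.9 = 776.2/90.9 = 8.539 m/s².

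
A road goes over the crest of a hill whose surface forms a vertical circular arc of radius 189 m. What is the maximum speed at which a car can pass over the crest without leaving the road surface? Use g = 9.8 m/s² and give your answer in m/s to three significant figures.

43.0 m/s

At the crest the centre of the circle is below the car, so the net downward (centripetal) force is mg − N = mv²/r.
The car leaves the road when N → 0, giving v_max = √(g r) = √(9.8 × 189) = 43.04 m/s.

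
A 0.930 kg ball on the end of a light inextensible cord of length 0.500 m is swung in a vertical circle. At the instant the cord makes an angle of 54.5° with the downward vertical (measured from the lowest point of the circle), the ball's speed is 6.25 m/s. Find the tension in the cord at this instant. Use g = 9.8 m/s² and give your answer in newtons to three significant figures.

77.9 N

Take the radial direction toward the centre of the circle as positive. The component of the weight along the string toward the centre is −mg cos φ (φ measured from the bottom), so Newton's second law along the string gives T − mg cos φ = m v²/r.
cos 54.5° = 0.5807, so T = m(v²/r + g cos φ) = 0.930 × ((6.25)²/0.500 + 9.8 × 0.5807) = 0.930 × (78.12 + (5.691)) = 0.930 × 83.82 = 77.95 N.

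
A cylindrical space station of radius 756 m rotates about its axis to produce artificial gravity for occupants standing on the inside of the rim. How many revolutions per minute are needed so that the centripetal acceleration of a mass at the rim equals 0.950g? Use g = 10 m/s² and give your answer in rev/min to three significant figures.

Require ω²r = 0.950g, so ω = √(0.950 × 10.0/756) = 0.1121 rad/s.
In rev/min: ω × 60/(2π) = 0.1121 × 60/(2π) = 1.070 rev/min.

1.07 rev/min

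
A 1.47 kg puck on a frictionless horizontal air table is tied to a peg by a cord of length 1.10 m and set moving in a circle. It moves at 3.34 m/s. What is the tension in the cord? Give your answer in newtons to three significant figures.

14.9 N

The tension is the only horizontal force, so it supplies the full centripetal force: T = m v²/r = 1.47 × (3.340)²/1.10 = 1.47 × 11.16/1.10 = 14.91 N.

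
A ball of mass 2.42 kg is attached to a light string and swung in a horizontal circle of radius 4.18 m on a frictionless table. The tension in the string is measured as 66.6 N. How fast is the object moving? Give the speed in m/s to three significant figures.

T = m v²/r ⇒ v = √(T r / m) = √(66.6 × 4.18 / 2.42) = √115.0 = 10.73 m/s.

10.7 m/s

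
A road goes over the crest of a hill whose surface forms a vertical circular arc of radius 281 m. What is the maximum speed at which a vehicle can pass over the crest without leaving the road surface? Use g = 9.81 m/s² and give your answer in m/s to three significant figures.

52.5 m/s

At the crest the centre of the circle is below the vehicle, so the net downward (centripetal) force is mg − N = mv²/r.
The vehicle leaves the road when N → 0, giving v_max = √(g r) = √(9.81 × 281) = 52.50 m/s.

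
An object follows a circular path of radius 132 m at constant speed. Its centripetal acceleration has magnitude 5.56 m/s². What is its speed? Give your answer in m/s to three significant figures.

a_c = v²/r ⇒ v = √(a_c · r) = √(5.56 × 132) = √733.9 = 27.09 m/s.

27.1 m/s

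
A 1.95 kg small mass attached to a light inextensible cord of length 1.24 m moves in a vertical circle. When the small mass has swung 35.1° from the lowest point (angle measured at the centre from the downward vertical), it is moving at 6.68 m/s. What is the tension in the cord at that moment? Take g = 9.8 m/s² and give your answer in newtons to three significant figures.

Take the radial direction toward the centre of the circle as positive. The component of the weight along the string toward the centre is −mg cos φ (φ measured from the bottom), so Newton's second law along the string gives T − mg cos φ = m v²/r.
cos 35.1° = 0.8181, so T = m(v²/r + g cos φ) = 1.95 × ((6.68)²/1.24 + 9.8 × 0.8181) = 1.95 × (35.99 + (8.018)) = 1.95 × 44.00 = 85.81 N.

85.8 N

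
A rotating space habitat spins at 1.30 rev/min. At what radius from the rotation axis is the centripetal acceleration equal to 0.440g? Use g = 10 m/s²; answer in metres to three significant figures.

ω = 1.30 rev/min × 2π/60 = 0.1361 rad/s.
a_c = ω²r = 0.440g ⇒ r = 0.440 × 10.0 / (0.1361)² = 4.400/0.01853 = 237.4 m.

237 m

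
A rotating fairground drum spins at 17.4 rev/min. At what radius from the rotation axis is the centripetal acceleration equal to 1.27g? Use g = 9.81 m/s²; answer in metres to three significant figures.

ω = 17.4 rev/min × 2π/60 = 1.822 rad/s.
a_c = ω²r = 1.27g ⇒ r = 1.27 × 9.81 / (1.822)² = 12.46/3.320 = 3.752 m.

3.75 m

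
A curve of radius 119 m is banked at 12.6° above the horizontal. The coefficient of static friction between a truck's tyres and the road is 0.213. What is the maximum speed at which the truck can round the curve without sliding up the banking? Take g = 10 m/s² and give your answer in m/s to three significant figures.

At the maximum speed, friction acts down the slope at its limiting value f = μN. Radially (horizontal, toward centre): N sinθ + μN cosθ = mv²/r. Vertically: N cosθ − μN sinθ = mg.
Dividing: v² = r g (sinθ + μcosθ)/(cosθ − μsinθ).
sinθ + μcosθ = 0.2181 + 0.213×0.9759 = 0.4260; cosθ − μsinθ = 0.9759 − 0.213×0.2181 = 0.9295.
v² = 119 × 10.0 × 0.4260/0.9295 = 545.4 m²/s², so v = 23.35 m/s.

23.4 m/s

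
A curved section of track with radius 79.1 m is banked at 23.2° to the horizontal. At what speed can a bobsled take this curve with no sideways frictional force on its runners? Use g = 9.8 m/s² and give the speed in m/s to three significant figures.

On a frictionless banked curve, N sinθ = mv²/r and N cosθ = mg, so tanθ = v²/(rg).
v = √(r g tanθ) = √(79.1 × 9.8 × tan 23.2°) = √(79.1 × 9.8 × 0.4286) = √332.2 = 18.23 m/s.

18.2 m/s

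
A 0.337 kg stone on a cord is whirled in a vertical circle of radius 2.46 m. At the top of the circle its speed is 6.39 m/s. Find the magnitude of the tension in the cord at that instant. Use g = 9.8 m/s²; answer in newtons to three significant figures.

At the top, both T and the weight mg point inward (toward the centre), so T + mg = mv²/r.
T = m(v²/r − g) = 0.337 × ((6.39)²/2.46 − 9.8) = 0.337 × (16.60 − 9.8) = 0.337 × 6.798 = 2.291 N.

2.29 N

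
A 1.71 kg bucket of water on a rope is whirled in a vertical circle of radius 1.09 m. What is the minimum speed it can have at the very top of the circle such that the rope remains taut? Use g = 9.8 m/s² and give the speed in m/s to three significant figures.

3.27 m/s

At the top, both weight mg and T point toward the centre: T + mg = mv²/r.
At minimum speed T → 0, so mg = mv_min²/r ⇒ v_min = √(g r) = √(9.8 × 1.09) = 3.268 m/s.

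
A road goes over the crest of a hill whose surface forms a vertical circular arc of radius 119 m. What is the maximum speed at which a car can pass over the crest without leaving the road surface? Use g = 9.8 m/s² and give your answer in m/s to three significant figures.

At the crest the centre of the circle is below the car, so the net downward (centripetal) force is mg − N = mv²/r.
The car leaves the road when N → 0, giving v_max = √(g r) = √(9.8 × 119) = 34.15 m/s.

34.1 m/s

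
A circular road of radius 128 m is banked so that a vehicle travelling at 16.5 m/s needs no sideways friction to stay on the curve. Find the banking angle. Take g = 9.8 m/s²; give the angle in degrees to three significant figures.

12.2°

For a frictionless banked turn: horizontally N sinθ = mv²/r and vertically N cosθ = mg.
Dividing: tanθ = v²/(r g) = (16.5)²/(128 × 9.8) = 272.2/1254 = 0.2170.
θ = arctan(0.2170) = 12.25°.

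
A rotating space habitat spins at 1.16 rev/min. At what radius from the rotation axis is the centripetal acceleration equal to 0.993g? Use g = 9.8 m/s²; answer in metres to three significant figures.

659 m

ω = 1.16 rev/min × 2π/60 = 0.1215 rad/s.
a_c = ω²r = 0.993g ⇒ r = 0.993 × 9.8 / (0.1215)² = 9.731/0.01476 = 659.5 m.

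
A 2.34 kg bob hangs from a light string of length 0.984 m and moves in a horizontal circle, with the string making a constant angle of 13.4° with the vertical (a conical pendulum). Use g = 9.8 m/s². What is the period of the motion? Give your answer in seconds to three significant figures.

1.96 s

r = L sinθ = 0.2280 m. From T sinθ = mω²r and T cosθ = mg: tanθ = ω²r/g, so ω² = g tanθ / r = g/(L cosθ).
ω = √(g/(L cosθ)) = √(9.8/(0.984 × 0.9728)) = √10.24 = 3.200 rad/s.
Period = 2π/ω = 1.964 s.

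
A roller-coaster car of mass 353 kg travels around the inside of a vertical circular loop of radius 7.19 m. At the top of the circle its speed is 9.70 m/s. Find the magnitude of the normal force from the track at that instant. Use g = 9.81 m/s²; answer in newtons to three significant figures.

1160 N

At the top, both N and the weight mg point inward (toward the centre), so N + mg = mv²/r.
N = m(v²/r − g) = 353 × ((9.70)²/7.19 − 9.81) = 353 × (13.09 − 9.81) = 353 × 3.276 = 1157 N.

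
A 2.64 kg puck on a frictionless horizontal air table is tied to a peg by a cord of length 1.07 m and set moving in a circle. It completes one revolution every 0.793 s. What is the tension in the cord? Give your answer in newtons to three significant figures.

177 N

v = 2πr/T = 2π × 1.07/0.793 = 8.478 m/s.
The tension is the only horizontal force, so it supplies the full centripetal force: T = m v²/r = 2.64 × (8.478)²/1.07 = 2.64 × 71.88/1.07 = 177.3 N.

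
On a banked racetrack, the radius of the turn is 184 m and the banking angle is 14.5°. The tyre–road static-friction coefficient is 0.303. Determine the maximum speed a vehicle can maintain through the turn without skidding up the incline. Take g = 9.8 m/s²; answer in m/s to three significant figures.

At the maximum speed, friction acts down the slope at its limiting value f = μN. Radially (horizontal, toward centre): N sinθ + μN cosθ = mv²/r. Vertically: N cosθ − μN sinθ = mg.
Dividing: v² = r g (sinθ + μcosθ)/(cosθ − μsinθ).
sinθ + μcosθ = 0.2504 + 0.303×0.9681 = 0.5437; cosθ − μsinθ = 0.9681 − 0.303×0.2504 = 0.8923.
v² = 184 × 9.8 × 0.5437/0.8923 = 1099 m²/s², so v = 33.15 m/s.

33.1 m/s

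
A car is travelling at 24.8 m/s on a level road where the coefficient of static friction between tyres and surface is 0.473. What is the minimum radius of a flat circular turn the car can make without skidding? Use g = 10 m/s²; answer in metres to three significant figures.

130 m

At the limit, μ_s m g = m v²/r, so r_min = v²/(μ_s g) = (24.8)²/(0.473 × 10.0) = 615.0/4.730 = 130.0 m.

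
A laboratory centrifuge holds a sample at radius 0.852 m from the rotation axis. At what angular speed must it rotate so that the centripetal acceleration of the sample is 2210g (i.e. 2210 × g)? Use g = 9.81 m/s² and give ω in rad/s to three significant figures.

Centripetal acceleration a_c = ω²r. Setting ω²r = 2210g:
ω = √(2210g / r) = √(2210 × 9.81 / 0.852) = √25450 = 159.5 rad/s.

160 rad/s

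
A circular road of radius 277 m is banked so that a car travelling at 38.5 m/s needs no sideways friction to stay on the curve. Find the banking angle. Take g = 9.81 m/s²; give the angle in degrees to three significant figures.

For a frictionless banked turn: horizontally N sinθ = mv²/r and vertically N cosθ = mg.
Dividing: tanθ = v²/(r g) = (38.5)²/(277 × 9.81) = 1482/2717 = 0.5455.
θ = arctan(0.5455) = 28.61°.

28.6°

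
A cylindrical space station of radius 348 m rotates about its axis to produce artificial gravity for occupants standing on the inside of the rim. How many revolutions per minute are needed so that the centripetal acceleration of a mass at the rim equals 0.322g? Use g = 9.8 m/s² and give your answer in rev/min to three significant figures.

Require ω²r = 0.322g, so ω = √(0.322 × 9.8/348) = 0.09523 rad/s.
In rev/min: ω × 60/(2π) = 0.09523 × 60/(2π) = 0.9093 rev/min.

0.909 rev/min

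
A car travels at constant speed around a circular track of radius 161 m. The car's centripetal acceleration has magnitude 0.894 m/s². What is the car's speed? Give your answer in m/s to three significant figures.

a_c = v²/r ⇒ v = √(a_c · r) = √(0.894 × 161) = √143.9 = 12.00 m/s.

12.0 m/s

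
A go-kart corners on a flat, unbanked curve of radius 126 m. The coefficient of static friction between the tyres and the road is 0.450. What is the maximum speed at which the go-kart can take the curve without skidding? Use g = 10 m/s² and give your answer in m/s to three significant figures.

23.8 m/s

The only inward force on a level bend is static friction, so at the limit f_s = μ_s N = μ_s m g = m v²/r.
Mass cancels: v_max = √(μ_s g r) = √(0.450 × 10.0 × 126) = √567.0 = 23.81 m/s.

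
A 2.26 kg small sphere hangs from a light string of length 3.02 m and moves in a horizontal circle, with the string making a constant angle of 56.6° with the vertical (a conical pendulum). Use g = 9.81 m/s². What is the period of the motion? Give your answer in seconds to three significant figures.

r = L sinθ = 2.521 m. From T sinθ = mω²r and T cosθ = mg: tanθ = ω²r/g, so ω² = g tanθ / r = g/(L cosθ).
ω = √(g/(L cosθ)) = √(9.81/(3.02 × 0.5505)) = √5.901 = 2.429 rad/s.
Period = 2π/ω = 2.587 s.

2.59 s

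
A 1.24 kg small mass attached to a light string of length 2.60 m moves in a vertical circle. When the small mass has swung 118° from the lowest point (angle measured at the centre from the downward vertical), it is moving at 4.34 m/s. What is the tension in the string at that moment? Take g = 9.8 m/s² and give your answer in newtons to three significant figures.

Take the radial direction toward the centre of the circle as positive. The component of the weight along the string toward the centre is −mg cos φ (φ measured from the bottom), so Newton's second law along the string gives T − mg cos φ = m v²/r.
cos 118° = -0.4695, so T = m(v²/r + g cos φ) = 1.24 × ((4.34)²/2.60 + 9.8 × -0.4695) = 1.24 × (7.244 + (-4.601)) = 1.24 × 2.644 = 3.278 N.

3.28 N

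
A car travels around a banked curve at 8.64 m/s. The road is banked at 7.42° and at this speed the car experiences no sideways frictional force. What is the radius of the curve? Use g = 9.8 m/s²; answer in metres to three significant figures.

Frictionless banking: tanθ = v²/(rg), so r = v²/(g tanθ).
r = (8.64)²/(9.8 × tan 7.42°) = 74.65/(9.8 × 0.1302) = 74.65/1.276 = 58.49 m.

58.5 m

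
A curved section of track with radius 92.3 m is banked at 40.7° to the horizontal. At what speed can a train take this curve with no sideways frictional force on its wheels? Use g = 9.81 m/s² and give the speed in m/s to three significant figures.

On a frictionless banked curve, N sinθ = mv²/r and N cosθ = mg, so tanθ = v²/(rg).
v = √(r g tanθ) = √(92.3 × 9.81 × tan 40.7°) = √(92.3 × 9.81 × 0.8601) = √778.8 = 27.91 m/s.

27.9 m/s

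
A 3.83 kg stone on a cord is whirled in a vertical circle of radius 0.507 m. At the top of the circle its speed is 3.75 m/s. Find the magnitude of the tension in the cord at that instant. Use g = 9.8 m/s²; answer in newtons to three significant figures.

68.7 N

At the top, both T and the weight mg point inward (toward the centre), so T + mg = mv²/r.
T = m(v²/r − g) = 3.83 × ((3.75)²/0.507 − 9.8) = 3.83 × (27.74 − 9.8) = 3.83 × 17.94 = 68.70 N.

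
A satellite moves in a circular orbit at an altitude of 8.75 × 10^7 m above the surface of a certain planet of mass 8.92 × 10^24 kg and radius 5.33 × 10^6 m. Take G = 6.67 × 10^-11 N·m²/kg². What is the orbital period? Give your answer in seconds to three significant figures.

230000 s

r = R + h = 5.33 × 10^6 + 8.75 × 10^7 = 9.283 × 10^7 m. Gravity provides the centripetal force: G M m / r² = m v² / r ⇒ v = √(GM/r) = 2532 m/s.
T = 2πr/v = 2π × 9.283 × 10^7 / 2532 = 230400 s.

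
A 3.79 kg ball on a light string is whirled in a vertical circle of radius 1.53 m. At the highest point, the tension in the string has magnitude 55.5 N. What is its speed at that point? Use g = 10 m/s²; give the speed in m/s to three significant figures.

6.14 m/s

At the top, T + mg = mv²/r, so v = √(r(T/m + g)) = √(1.53 × (55.5/3.79 + 10.0)) = √(1.53 × 24.64) = √37.71 = 6.140 m/s.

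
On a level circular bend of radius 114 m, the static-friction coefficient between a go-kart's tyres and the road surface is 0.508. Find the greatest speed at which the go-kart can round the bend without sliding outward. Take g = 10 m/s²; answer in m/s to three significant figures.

The only inward force on a level bend is static friction, so at the limit f_s = μ_s N = μ_s m g = m v²/r.
Mass cancels: v_max = √(μ_s g r) = √(0.508 × 10.0 × 114) = √579.1 = 24.06 m/s.

24.1 m/s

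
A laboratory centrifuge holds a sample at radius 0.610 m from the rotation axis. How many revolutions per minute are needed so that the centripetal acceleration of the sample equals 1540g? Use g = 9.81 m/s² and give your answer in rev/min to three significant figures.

1500 rev/min

Require ω²r = 1540g, so ω = √(1540 × 9.81/0.610) = 157.4 rad/s.
In rev/min: ω × 60/(2π) = 157.4 × 60/(2π) = 1503 rev/min.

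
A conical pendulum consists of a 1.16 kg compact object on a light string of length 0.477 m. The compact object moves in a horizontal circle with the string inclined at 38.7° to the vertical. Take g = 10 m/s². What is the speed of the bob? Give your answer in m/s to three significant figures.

1.55 m/s

The radius of the circle is r = L sinθ = 0.477 × sin 38.7° = 0.2982 m.
Horizontally T sinθ = mv²/r and vertically T cosθ = mg, so tanθ = v²/(rg).
v = √(r g tanθ) = √(0.2982 × 10.0 × 0.8012) = √2.389 = 1.546 m/s.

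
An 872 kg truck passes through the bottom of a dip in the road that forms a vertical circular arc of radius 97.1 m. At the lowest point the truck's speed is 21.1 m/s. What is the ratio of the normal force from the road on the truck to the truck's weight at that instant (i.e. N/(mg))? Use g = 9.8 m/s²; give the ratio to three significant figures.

1.47

At the bottom, N − mg = mv²/r, so N = m(v²/r + g) and N/(mg) = v²/(rg) + 1 = (21.1)²/(97.1 × 9.8) + 1 = 0.4679 + 1 = 1.468.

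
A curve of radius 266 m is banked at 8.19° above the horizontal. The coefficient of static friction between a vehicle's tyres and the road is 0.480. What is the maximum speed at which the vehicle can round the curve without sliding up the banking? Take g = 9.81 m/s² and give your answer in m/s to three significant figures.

41.8 m/s

At the maximum speed, friction acts down the slope at its limiting value f = μN. Radially (horizontal, toward centre): N sinθ + μN cosθ = mv²/r. Vertically: N cosθ − μN sinθ = mg.
Dividing: v² = r g (sinθ + μcosθ)/(cosθ − μsinθ).
sinθ + μcosθ = 0.1425 + 0.480×0.9898 = 0.6176; cosθ − μsinθ = 0.9898 − 0.480×0.1425 = 0.9214.
v² = 266 × 9.81 × 0.6176/0.9214 = 1749 m²/s², so v = 41.82 m/s.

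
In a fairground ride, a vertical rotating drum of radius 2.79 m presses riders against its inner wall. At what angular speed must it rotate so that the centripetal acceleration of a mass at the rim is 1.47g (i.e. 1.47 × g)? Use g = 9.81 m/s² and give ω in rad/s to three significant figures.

Centripetal acceleration a_c = ω²r. Setting ω²r = 1.47g:
ω = √(1.47g / r) = √(1.47 × 9.81 / 2.79) = √5.169 = 2.273 rad/s.

2.27 rad/s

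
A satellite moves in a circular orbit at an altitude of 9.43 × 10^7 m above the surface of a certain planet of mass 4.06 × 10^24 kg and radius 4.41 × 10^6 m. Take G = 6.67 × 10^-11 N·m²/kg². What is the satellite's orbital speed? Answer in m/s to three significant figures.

1660 m/s

Orbital radius r = R + h = 4.41 × 10^6 + 9.43 × 10^7 = 9.871 × 10^7 m.
Gravity supplies the centripetal force: G M m / r² = m v² / r, so v = √(GM/r).
v = √(6.67 × 10^-11 × 4.06 × 10^24 / 9.871 × 10^7) = √(2.743 × 10^6) = 1656 m/s.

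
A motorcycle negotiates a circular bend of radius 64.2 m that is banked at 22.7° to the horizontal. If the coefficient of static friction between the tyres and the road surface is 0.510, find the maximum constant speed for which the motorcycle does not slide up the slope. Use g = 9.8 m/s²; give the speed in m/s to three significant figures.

At the maximum speed, friction acts down the slope at its limiting value f = μN. Radially (horizontal, toward centre): N sinθ + μN cosθ = mv²/r. Vertically: N cosθ − μN sinθ = mg.
Dividing: v² = r g (sinθ + μcosθ)/(cosθ − μsinθ).
sinθ + μcosθ = 0.3859 + 0.510×0.9225 = 0.8564; cosθ − μsinθ = 0.9225 − 0.510×0.3859 = 0.7257.
v² = 64.2 × 9.8 × 0.8564/0.7257 = 742.4 m²/s², so v = 27.25 m/s.

27.2 m/s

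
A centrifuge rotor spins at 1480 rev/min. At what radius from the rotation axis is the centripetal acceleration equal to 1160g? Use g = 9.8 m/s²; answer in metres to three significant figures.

ω = 1480 rev/min × 2π/60 = 155.0 rad/s.
a_c = ω²r = 1160g ⇒ r = 1160 × 9.8 / (155.0)² = 11370/24020 = 0.4733 m.

0.473 m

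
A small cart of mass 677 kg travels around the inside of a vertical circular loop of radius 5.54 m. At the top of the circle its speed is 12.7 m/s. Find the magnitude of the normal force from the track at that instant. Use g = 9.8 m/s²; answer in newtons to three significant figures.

At the top, both N and the weight mg point inward (toward the centre), so N + mg = mv²/r.
N = m(v²/r − g) = 677 × ((12.7)²/5.54 − 9.8) = 677 × (29.11 − 9.8) = 677 × 19.31 = 13080 N.

13100 N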